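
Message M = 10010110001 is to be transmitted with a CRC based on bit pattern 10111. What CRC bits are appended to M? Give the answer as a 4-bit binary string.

Append 4 zeros: 100101100010000. Divide by 10111 (XOR where the leading bit is 1):
  pos 0: 10010 XOR 10111 = 00101
  pos 2: 10111 XOR 10111 = 00000
  pos 10: 10000 XOR 10111 = 00111
Remainder (last 4 bits) = 0111. This is the CRC / FCS.

0111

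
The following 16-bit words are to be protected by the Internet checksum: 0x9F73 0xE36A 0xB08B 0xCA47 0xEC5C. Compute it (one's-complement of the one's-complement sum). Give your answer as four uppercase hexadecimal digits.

One's-complement addition (fold any carry out of bit 15 back into bit 0):
  0x9F73 + 0xE36A = 0x182DD → wrap carry → 0x82DE
  0x82DE + 0xB08B = 0x13369 → wrap carry → 0x336A
  0x336A + 0xCA47 = 0x0FDB1
  0xFDB1 + 0xEC5C = 0x1EA0D → wrap carry → 0xEA0E
One's-complement sum = 0xEA0E.
Checksum = ~0xEA0E & 0xFFFF = 0x15F1.

15F1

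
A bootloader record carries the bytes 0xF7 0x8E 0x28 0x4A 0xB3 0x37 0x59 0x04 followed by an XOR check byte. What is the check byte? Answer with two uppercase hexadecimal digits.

XOR the bytes together:
  start with 0xF7
  0xF7 ⊕ 0x8E = 0x79
  0x79 ⊕ 0x28 = 0x51
  0x51 ⊕ 0x4A = 0x1B
  0x1B ⊕ 0xB3 = 0xA8
  0xA8 ⊕ 0x37 = 0x9F
  0x9F ⊕ 0x59 = 0xC6
  0xC6 ⊕ 0x04 = 0xC2

C2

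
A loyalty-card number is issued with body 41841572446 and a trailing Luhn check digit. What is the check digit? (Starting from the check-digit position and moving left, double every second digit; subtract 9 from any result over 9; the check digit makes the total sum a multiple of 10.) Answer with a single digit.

1

Partial digits right→left: 6 4 4 2 7 5 1 4 8 1 4
Double every second digit counting from the check-digit position (so the 1st, 3rd, 5th, ... of the partial from the right).
  doubled (with −9 where >9): 3 8 5 2 7 8 → sum 33
  kept as-is: 4 2 5 4 1 → sum 16
Total = 33 + 16 = 49.
Check digit = (10 − (49 mod 10)) mod 10 = 1.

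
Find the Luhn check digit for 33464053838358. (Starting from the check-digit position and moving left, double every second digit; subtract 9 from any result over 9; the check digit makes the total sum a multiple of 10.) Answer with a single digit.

9

Partial digits right→left: 8 5 3 8 3 8 3 5 0 4 6 4 3 3
Double every second digit counting from the check-digit position (so the 1st, 3rd, 5th, ... of the partial from the right).
  doubled (with −9 where >9): 7 6 6 6 0 3 6 → sum 34
  kept as-is: 5 8 8 5 4 4 3 → sum 37
Total = 34 + 37 = 71.
Check digit = (10 − (71 mod 10)) mod 10 = 9.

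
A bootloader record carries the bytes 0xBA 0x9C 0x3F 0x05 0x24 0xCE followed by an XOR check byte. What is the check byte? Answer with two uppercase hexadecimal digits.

F6

XOR the bytes together:
  start with 0xBA
  0xBA ⊕ 0x9C = 0x26
  0x26 ⊕ 0x3F = 0x19
  0x19 ⊕ 0x05 = 0x1C
  0x1C ⊕ 0x24 = 0x38
  0x38 ⊕ 0xCE = 0xF6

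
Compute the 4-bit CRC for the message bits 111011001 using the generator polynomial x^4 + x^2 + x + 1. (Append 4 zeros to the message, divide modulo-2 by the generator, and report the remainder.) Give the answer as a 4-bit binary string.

0101

Append 4 zeros: 1110110010000. Divide by 10111 (XOR where the leading bit is 1):
  pos 0: 11101 XOR 10111 = 01010
  pos 1: 10101 XOR 10111 = 00010
  pos 4: 10001 XOR 10111 = 00110
  pos 6: 11000 XOR 10111 = 01111
  pos 7: 11110 XOR 10111 = 01001
  pos 8: 10010 XOR 10111 = 00101
Remainder (last 4 bits) = 0101. This is the CRC / FCS.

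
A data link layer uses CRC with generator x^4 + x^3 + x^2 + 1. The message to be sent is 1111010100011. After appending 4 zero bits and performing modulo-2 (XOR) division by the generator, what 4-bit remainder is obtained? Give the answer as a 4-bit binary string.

1010

Append 4 zeros: 11110101000110000. Divide by 11101 (XOR where the leading bit is 1):
  pos 0: 11110 XOR 11101 = 00011
  pos 3: 11101 XOR 11101 = 00000
  pos 11: 11000 XOR 11101 = 00101
Remainder (last 4 bits) = 1010. This is the CRC / FCS.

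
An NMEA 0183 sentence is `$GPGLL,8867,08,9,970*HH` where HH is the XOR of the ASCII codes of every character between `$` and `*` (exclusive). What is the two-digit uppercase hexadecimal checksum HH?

5E

XOR the ASCII codes of the payload characters:
  'G' = 0x47 → acc = 0x47
  'P' = 0x50 → acc = 0x17
  'G' = 0x47 → acc = 0x50
  'L' = 0x4C → acc = 0x1C
  'L' = 0x4C → acc = 0x50
  ',' = 0x2C → acc = 0x7C
  '8' = 0x38 → acc = 0x44
  '8' = 0x38 → acc = 0x7C
  '6' = 0x36 → acc = 0x4A
  '7' = 0x37 → acc = 0x7D
  ',' = 0x2C → acc = 0x51
  '0' = 0x30 → acc = 0x61
  '8' = 0x38 → acc = 0x59
  ',' = 0x2C → acc = 0x75
  '9' = 0x39 → acc = 0x4C
  ',' = 0x2C → acc = 0x60
  '9' = 0x39 → acc = 0x59
  '7' = 0x37 → acc = 0x6E
  '0' = 0x30 → acc = 0x5E
Checksum = 0x5E.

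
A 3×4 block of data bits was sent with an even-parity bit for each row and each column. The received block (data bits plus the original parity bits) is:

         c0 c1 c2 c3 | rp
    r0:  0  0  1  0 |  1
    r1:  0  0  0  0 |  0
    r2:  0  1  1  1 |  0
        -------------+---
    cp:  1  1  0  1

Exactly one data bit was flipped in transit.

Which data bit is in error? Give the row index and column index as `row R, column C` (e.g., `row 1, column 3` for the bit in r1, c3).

Recompute each row's even parity and compare to rp:
  r0: data parity 1, sent rp 1 → ok
  r1: data parity 0, sent rp 0 → ok
  r2: data parity 1, sent rp 0 → mismatch
Recompute each column's even parity and compare to cp:
  c0: data parity 0, sent cp 1 → mismatch
  c1: data parity 1, sent cp 1 → ok
  c2: data parity 0, sent cp 0 → ok
  c3: data parity 1, sent cp 1 → ok
Exactly one row (r2) and one column (c0) fail → the flipped bit is at their intersection.

row 2, column 0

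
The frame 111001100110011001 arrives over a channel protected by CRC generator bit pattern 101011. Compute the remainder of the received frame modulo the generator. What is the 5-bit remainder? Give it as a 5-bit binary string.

00000

Modulo-2 division of 111001100110011001 by 101011:
  pos 0: 111001 XOR 101011 = 010010
  pos 1: 100101 XOR 101011 = 001110
  pos 3: 111000 XOR 101011 = 010011
  pos 4: 100111 XOR 101011 = 001100
  pos 6: 110010 XOR 101011 = 011001
  pos 7: 110010 XOR 101011 = 011001
  pos 8: 110011 XOR 101011 = 011000
  pos 9: 110001 XOR 101011 = 011010
  pos 10: 110100 XOR 101011 = 011111
  pos 11: 111110 XOR 101011 = 010101
  pos 12: 101011 XOR 101011 = 000000
Remainder = 00000 (zero — the frame passes the CRC check).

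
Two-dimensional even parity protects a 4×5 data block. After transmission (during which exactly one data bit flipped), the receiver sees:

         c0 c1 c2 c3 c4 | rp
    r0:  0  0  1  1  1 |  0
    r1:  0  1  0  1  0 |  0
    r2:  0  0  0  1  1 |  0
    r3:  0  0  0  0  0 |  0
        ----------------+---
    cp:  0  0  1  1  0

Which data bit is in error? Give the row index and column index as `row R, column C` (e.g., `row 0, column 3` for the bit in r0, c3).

Recompute each row's even parity and compare to rp:
  r0: data parity 1, sent rp 0 → mismatch
  r1: data parity 0, sent rp 0 → ok
  r2: data parity 0, sent rp 0 → ok
  r3: data parity 0, sent rp 0 → ok
Recompute each column's even parity and compare to cp:
  c0: data parity 0, sent cp 0 → ok
  c1: data parity 1, sent cp 0 → mismatch
  c2: data parity 1, sent cp 1 → ok
  c3: data parity 1, sent cp 1 → ok
  c4: data parity 0, sent cp 0 → ok
Exactly one row (r0) and one column (c1) fail → the flipped bit is at their intersection.

row 0, column 1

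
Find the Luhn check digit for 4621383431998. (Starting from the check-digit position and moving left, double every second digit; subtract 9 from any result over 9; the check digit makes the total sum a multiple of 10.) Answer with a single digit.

Partial digits right→left: 8 9 9 1 3 4 3 8 3 1 2 6 4
Double every second digit counting from the check-digit position (so the 1st, 3rd, 5th, ... of the partial from the right).
  doubled (with −9 where >9): 7 9 6 6 6 4 8 → sum 46
  kept as-is: 9 1 4 8 1 6 → sum 29
Total = 46 + 29 = 75.
Check digit = (10 − (75 mod 10)) mod 10 = 5.

5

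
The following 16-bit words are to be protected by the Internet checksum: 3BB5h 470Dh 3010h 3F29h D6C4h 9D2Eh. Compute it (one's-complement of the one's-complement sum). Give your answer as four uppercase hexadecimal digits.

9A10

One's-complement addition (fold any carry out of bit 15 back into bit 0):
  0x3BB5 + 0x470D = 0x082C2
  0x82C2 + 0x3010 = 0x0B2D2
  0xB2D2 + 0x3F29 = 0x0F1FB
  0xF1FB + 0xD6C4 = 0x1C8BF → wrap carry → 0xC8C0
  0xC8C0 + 0x9D2E = 0x165EE → wrap carry → 0x65EF
One's-complement sum = 0x65EF.
Checksum = ~0x65EF & 0xFFFF = 0x9A10.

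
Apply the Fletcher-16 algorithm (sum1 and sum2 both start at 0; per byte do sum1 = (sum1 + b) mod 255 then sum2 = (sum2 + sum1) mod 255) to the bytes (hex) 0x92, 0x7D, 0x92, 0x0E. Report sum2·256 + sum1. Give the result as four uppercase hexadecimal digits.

F5B0

Running sums (mod 255):
  after byte 0 (0x92): sum1=146, sum2=146
  after byte 1 (0x7D): sum1=16, sum2=162
  after byte 2 (0x92): sum1=162, sum2=69
  after byte 3 (0x0E): sum1=176, sum2=245
Checksum = sum2·256 + sum1 = 245·256 + 176 = 62896 = 0xF5B0.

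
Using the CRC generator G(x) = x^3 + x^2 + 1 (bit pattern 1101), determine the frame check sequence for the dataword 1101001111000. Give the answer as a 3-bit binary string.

001

Append 3 zeros: 1101001111000000. Divide by 1101 (XOR where the leading bit is 1):
  pos 0: 1101 XOR 1101 = 0000
  pos 6: 1111 XOR 1101 = 0010
  pos 8: 1000 XOR 1101 = 0101
  pos 9: 1010 XOR 1101 = 0111
  pos 10: 1110 XOR 1101 = 0011
  pos 12: 1100 XOR 1101 = 0001
Remainder (last 3 bits) = 001. This is the CRC / FCS.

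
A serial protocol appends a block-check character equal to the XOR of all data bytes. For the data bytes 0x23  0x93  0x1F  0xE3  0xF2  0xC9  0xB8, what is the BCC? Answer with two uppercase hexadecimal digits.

XOR the bytes together:
  start with 0x23
  0x23 ⊕ 0x93 = 0xB0
  0xB0 ⊕ 0x1F = 0xAF
  0xAF ⊕ 0xE3 = 0x4C
  0x4C ⊕ 0xF2 = 0xBE
  0xBE ⊕ 0xC9 = 0x77
  0x77 ⊕ 0xB8 = 0xCF

CF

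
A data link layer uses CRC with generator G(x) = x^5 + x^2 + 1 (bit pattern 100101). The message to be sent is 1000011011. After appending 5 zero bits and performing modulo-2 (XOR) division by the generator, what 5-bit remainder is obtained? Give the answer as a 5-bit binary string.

00101

Append 5 zeros: 100001101100000. Divide by 100101 (XOR where the leading bit is 1):
  pos 0: 100001 XOR 100101 = 000100
  pos 3: 100101 XOR 100101 = 000000
  pos 9: 100000 XOR 100101 = 000101
Remainder (last 5 bits) = 00101. This is the CRC / FCS.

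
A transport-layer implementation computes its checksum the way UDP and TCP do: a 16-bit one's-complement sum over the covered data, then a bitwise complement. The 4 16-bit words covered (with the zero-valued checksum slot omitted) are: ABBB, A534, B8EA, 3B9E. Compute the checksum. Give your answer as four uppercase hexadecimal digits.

BA86

One's-complement addition (fold any carry out of bit 15 back into bit 0):
  0xABBB + 0xA534 = 0x150EF → wrap carry → 0x50F0
  0x50F0 + 0xB8EA = 0x109DA → wrap carry → 0x09DB
  0x09DB + 0x3B9E = 0x04579
One's-complement sum = 0x4579.
Checksum = ~0x4579 & 0xFFFF = 0xBA86.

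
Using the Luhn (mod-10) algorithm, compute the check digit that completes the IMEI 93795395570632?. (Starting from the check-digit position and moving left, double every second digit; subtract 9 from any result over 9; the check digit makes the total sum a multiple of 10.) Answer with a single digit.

Partial digits right→left: 2 3 6 0 7 5 5 9 3 5 9 7 3 9
Double every second digit counting from the check-digit position (so the 1st, 3rd, 5th, ... of the partial from the right).
  doubled (with −9 where >9): 4 3 5 1 6 9 6 → sum 34
  kept as-is: 3 0 5 9 5 7 9 → sum 38
Total = 34 + 38 = 72.
Check digit = (10 − (72 mod 10)) mod 10 = 8.

8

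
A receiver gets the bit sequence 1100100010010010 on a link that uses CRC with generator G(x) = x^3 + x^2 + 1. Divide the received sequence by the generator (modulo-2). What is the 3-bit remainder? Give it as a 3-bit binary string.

Modulo-2 division of 1100100010010010 by 1101:
  pos 0: 1100 XOR 1101 = 0001
  pos 3: 1100 XOR 1101 = 0001
  pos 6: 1010 XOR 1101 = 0111
  pos 7: 1110 XOR 1101 = 0011
  pos 9: 1110 XOR 1101 = 0011
  pos 11: 1101 XOR 1101 = 0000
Remainder = 000 (zero — the frame passes the CRC check).

000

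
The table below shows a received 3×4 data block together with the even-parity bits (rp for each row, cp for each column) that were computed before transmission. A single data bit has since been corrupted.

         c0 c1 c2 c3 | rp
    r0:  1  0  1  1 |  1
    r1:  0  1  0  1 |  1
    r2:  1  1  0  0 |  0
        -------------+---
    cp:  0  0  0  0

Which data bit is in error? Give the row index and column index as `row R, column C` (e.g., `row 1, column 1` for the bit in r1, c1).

Recompute each row's even parity and compare to rp:
  r0: data parity 1, sent rp 1 → ok
  r1: data parity 0, sent rp 1 → mismatch
  r2: data parity 0, sent rp 0 → ok
Recompute each column's even parity and compare to cp:
  c0: data parity 0, sent cp 0 → ok
  c1: data parity 0, sent cp 0 → ok
  c2: data parity 1, sent cp 0 → mismatch
  c3: data parity 0, sent cp 0 → ok
Exactly one row (r1) and one column (c2) fail → the flipped bit is at their intersection.

row 1, column 2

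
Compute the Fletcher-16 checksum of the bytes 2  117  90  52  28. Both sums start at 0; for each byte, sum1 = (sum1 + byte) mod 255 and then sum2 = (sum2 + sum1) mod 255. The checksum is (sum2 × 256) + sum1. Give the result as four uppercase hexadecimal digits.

Running sums (mod 255):
  after byte 0 (2): sum1=2, sum2=2
  after byte 1 (117): sum1=119, sum2=121
  after byte 2 (90): sum1=209, sum2=75
  after byte 3 (52): sum1=6, sum2=81
  after byte 4 (28): sum1=34, sum2=115
Checksum = sum2·256 + sum1 = 115·256 + 34 = 29474 = 0x7322.

7322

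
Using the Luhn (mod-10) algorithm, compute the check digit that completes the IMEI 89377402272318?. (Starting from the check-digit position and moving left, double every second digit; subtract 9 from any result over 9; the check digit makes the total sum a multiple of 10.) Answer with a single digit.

3

Partial digits right→left: 8 1 3 2 7 2 2 0 4 7 7 3 9 8
Double every second digit counting from the check-digit position (so the 1st, 3rd, 5th, ... of the partial from the right).
  doubled (with −9 where >9): 7 6 5 4 8 5 9 → sum 44
  kept as-is: 1 2 2 0 7 3 8 → sum 23
Total = 44 + 23 = 67.
Check digit = (10 − (67 mod 10)) mod 10 = 3.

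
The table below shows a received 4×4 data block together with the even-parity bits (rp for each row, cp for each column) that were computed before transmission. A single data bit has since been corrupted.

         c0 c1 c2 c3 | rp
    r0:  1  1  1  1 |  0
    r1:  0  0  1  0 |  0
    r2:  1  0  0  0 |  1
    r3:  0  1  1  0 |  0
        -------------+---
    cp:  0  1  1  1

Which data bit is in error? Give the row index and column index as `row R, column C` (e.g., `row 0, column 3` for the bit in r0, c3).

Recompute each row's even parity and compare to rp:
  r0: data parity 0, sent rp 0 → ok
  r1: data parity 1, sent rp 0 → mismatch
  r2: data parity 1, sent rp 1 → ok
  r3: data parity 0, sent rp 0 → ok
Recompute each column's even parity and compare to cp:
  c0: data parity 0, sent cp 0 → ok
  c1: data parity 0, sent cp 1 → mismatch
  c2: data parity 1, sent cp 1 → ok
  c3: data parity 1, sent cp 1 → ok
Exactly one row (r1) and one column (c1) fail → the flipped bit is at their intersection.

row 1, column 1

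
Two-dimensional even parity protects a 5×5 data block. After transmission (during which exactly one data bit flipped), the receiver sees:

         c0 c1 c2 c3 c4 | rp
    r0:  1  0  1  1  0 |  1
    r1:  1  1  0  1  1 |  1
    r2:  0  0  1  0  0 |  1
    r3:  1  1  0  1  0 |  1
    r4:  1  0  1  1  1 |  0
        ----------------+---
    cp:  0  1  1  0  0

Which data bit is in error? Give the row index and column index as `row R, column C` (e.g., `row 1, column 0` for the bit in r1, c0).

row 1, column 1

Recompute each row's even parity and compare to rp:
  r0: data parity 1, sent rp 1 → ok
  r1: data parity 0, sent rp 1 → mismatch
  r2: data parity 1, sent rp 1 → ok
  r3: data parity 1, sent rp 1 → ok
  r4: data parity 0, sent rp 0 → ok
Recompute each column's even parity and compare to cp:
  c0: data parity 0, sent cp 0 → ok
  c1: data parity 0, sent cp 1 → mismatch
  c2: data parity 1, sent cp 1 → ok
  c3: data parity 0, sent cp 0 → ok
  c4: data parity 0, sent cp 0 → ok
Exactly one row (r1) and one column (c1) fail → the flipped bit is at their intersection.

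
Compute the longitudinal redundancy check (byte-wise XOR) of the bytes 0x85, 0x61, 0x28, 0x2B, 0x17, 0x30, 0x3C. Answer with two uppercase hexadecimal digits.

XOR the bytes together:
  start with 0x85
  0x85 ⊕ 0x61 = 0xE4
  0xE4 ⊕ 0x28 = 0xCC
  0xCC ⊕ 0x2B = 0xE7
  0xE7 ⊕ 0x17 = 0xF0
  0xF0 ⊕ 0x30 = 0xC0
  0xC0 ⊕ 0x3C = 0xFC

FC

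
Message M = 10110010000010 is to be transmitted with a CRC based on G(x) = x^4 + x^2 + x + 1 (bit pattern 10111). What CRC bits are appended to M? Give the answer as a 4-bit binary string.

Append 4 zeros: 101100100000100000. Divide by 10111 (XOR where the leading bit is 1):
  pos 0: 10110 XOR 10111 = 00001
  pos 4: 10100 XOR 10111 = 00011
  pos 7: 11000 XOR 10111 = 01111
  pos 8: 11111 XOR 10111 = 01000
  pos 9: 10000 XOR 10111 = 00111
  pos 11: 11100 XOR 10111 = 01011
  pos 12: 10110 XOR 10111 = 00001
Remainder (last 4 bits) = 0010. This is the CRC / FCS.

0010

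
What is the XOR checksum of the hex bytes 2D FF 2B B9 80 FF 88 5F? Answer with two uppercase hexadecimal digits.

E8

XOR the bytes together:
  start with 0x2D
  0x2D ⊕ 0xFF = 0xD2
  0xD2 ⊕ 0x2B = 0xF9
  0xF9 ⊕ 0xB9 = 0x40
  0x40 ⊕ 0x80 = 0xC0
  0xC0 ⊕ 0xFF = 0x3F
  0x3F ⊕ 0x88 = 0xB7
  0xB7 ⊕ 0x5F = 0xE8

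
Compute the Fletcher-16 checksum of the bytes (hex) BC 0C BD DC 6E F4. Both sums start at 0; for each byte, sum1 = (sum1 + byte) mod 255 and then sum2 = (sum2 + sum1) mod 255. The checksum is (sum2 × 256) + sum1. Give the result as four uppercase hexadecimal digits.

08C6

Running sums (mod 255):
  after byte 0 (BC): sum1=188, sum2=188
  after byte 1 (0C): sum1=200, sum2=133
  after byte 2 (BD): sum1=134, sum2=12
  after byte 3 (DC): sum1=99, sum2=111
  after byte 4 (6E): sum1=209, sum2=65
  after byte 5 (F4): sum1=198, sum2=8
Checksum = sum2·256 + sum1 = 8·256 + 198 = 2246 = 0x08C6.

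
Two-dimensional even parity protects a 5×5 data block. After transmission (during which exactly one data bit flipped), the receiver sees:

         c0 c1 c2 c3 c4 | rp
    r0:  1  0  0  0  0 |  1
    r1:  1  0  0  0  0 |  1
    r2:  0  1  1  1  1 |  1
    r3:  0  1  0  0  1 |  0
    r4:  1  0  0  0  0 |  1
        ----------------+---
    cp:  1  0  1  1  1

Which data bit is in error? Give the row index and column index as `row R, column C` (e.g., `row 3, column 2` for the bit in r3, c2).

Recompute each row's even parity and compare to rp:
  r0: data parity 1, sent rp 1 → ok
  r1: data parity 1, sent rp 1 → ok
  r2: data parity 0, sent rp 1 → mismatch
  r3: data parity 0, sent rp 0 → ok
  r4: data parity 1, sent rp 1 → ok
Recompute each column's even parity and compare to cp:
  c0: data parity 1, sent cp 1 → ok
  c1: data parity 0, sent cp 0 → ok
  c2: data parity 1, sent cp 1 → ok
  c3: data parity 1, sent cp 1 → ok
  c4: data parity 0, sent cp 1 → mismatch
Exactly one row (r2) and one column (c4) fail → the flipped bit is at their intersection.

row 2, column 4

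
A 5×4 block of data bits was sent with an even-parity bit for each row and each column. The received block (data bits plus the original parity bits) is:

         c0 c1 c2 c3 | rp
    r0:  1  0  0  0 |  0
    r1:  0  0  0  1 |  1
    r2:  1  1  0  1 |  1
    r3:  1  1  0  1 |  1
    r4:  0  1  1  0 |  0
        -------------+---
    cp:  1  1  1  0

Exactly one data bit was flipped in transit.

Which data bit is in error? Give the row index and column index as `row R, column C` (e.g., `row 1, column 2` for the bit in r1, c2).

Recompute each row's even parity and compare to rp:
  r0: data parity 1, sent rp 0 → mismatch
  r1: data parity 1, sent rp 1 → ok
  r2: data parity 1, sent rp 1 → ok
  r3: data parity 1, sent rp 1 → ok
  r4: data parity 0, sent rp 0 → ok
Recompute each column's even parity and compare to cp:
  c0: data parity 1, sent cp 1 → ok
  c1: data parity 1, sent cp 1 → ok
  c2: data parity 1, sent cp 1 → ok
  c3: data parity 1, sent cp 0 → mismatch
Exactly one row (r0) and one column (c3) fail → the flipped bit is at their intersection.

row 0, column 3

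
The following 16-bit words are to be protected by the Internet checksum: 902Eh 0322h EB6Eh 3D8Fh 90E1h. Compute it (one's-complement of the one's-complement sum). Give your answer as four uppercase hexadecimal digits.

One's-complement addition (fold any carry out of bit 15 back into bit 0):
  0x902E + 0x0322 = 0x09350
  0x9350 + 0xEB6E = 0x17EBE → wrap carry → 0x7EBF
  0x7EBF + 0x3D8F = 0x0BC4E
  0xBC4E + 0x90E1 = 0x14D2F → wrap carry → 0x4D30
One's-complement sum = 0x4D30.
Checksum = ~0x4D30 & 0xFFFF = 0xB2CF.

B2CF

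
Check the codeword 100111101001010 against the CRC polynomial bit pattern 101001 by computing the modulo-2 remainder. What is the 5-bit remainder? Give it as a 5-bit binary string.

Modulo-2 division of 100111101001010 by 101001:
  pos 0: 100111 XOR 101001 = 001110
  pos 2: 111010 XOR 101001 = 010011
  pos 3: 100111 XOR 101001 = 001110
  pos 5: 111000 XOR 101001 = 010001
  pos 6: 100011 XOR 101001 = 001010
  pos 8: 101001 XOR 101001 = 000000
Remainder = 00000 (zero — the frame passes the CRC check).

00000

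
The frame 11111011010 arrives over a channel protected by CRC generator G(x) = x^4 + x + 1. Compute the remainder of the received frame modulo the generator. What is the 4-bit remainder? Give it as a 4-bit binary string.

Modulo-2 division of 11111011010 by 10011:
  pos 0: 11111 XOR 10011 = 01100
  pos 1: 11000 XOR 10011 = 01011
  pos 2: 10111 XOR 10011 = 00100
  pos 4: 10010 XOR 10011 = 00001
Remainder = 0110 (nonzero — an error is detected).

0110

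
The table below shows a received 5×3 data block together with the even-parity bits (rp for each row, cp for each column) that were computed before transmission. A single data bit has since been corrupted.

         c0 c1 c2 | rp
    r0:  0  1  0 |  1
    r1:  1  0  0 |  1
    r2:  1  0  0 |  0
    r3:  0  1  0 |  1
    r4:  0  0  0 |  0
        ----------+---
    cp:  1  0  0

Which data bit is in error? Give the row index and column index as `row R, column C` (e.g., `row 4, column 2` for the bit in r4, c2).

row 2, column 0

Recompute each row's even parity and compare to rp:
  r0: data parity 1, sent rp 1 → ok
  r1: data parity 1, sent rp 1 → ok
  r2: data parity 1, sent rp 0 → mismatch
  r3: data parity 1, sent rp 1 → ok
  r4: data parity 0, sent rp 0 → ok
Recompute each column's even parity and compare to cp:
  c0: data parity 0, sent cp 1 → mismatch
  c1: data parity 0, sent cp 0 → ok
  c2: data parity 0, sent cp 0 → ok
Exactly one row (r2) and one column (c0) fail → the flipped bit is at their intersection.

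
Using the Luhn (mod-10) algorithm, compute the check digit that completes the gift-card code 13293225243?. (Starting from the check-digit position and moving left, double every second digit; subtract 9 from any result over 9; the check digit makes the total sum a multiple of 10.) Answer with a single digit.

Partial digits right→left: 3 4 2 5 2 2 3 9 2 3 1
Double every second digit counting from the check-digit position (so the 1st, 3rd, 5th, ... of the partial from the right).
  doubled (with −9 where >9): 6 4 4 6 4 2 → sum 26
  kept as-is: 4 5 2 9 3 → sum 23
Total = 26 + 23 = 49.
Check digit = (10 − (49 mod 10)) mod 10 = 1.

1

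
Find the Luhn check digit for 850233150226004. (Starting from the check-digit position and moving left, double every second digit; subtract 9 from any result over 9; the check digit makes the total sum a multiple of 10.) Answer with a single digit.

Partial digits right→left: 4 0 0 6 2 2 0 5 1 3 3 2 0 5 8
Double every second digit counting from the check-digit position (so the 1st, 3rd, 5th, ... of the partial from the right).
  doubled (with −9 where >9): 8 0 4 0 2 6 0 7 → sum 27
  kept as-is: 0 6 2 5 3 2 5 → sum 23
Total = 27 + 23 = 50.
Check digit = (10 − (50 mod 10)) mod 10 = 0.

0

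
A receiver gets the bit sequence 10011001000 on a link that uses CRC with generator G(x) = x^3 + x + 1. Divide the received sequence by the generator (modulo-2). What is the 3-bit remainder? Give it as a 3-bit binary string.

100

Modulo-2 division of 10011001000 by 1011:
  pos 0: 1001 XOR 1011 = 0010
  pos 2: 1010 XOR 1011 = 0001
  pos 5: 1010 XOR 1011 = 0001
Remainder = 100 (nonzero — an error is detected).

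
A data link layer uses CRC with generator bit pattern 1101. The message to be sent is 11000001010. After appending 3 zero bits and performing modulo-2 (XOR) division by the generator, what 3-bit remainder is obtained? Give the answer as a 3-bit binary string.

100

Append 3 zeros: 11000001010000. Divide by 1101 (XOR where the leading bit is 1):
  pos 0: 1100 XOR 1101 = 0001
  pos 3: 1000 XOR 1101 = 0101
  pos 4: 1011 XOR 1101 = 0110
  pos 5: 1100 XOR 1101 = 0001
  pos 8: 1100 XOR 1101 = 0001
Remainder (last 3 bits) = 100. This is the CRC / FCS.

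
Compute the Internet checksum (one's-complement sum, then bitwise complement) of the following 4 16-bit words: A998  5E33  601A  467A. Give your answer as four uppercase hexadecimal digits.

519F

One's-complement addition (fold any carry out of bit 15 back into bit 0):
  0xA998 + 0x5E33 = 0x107CB → wrap carry → 0x07CC
  0x07CC + 0x601A = 0x067E6
  0x67E6 + 0x467A = 0x0AE60
One's-complement sum = 0xAE60.
Checksum = ~0xAE60 & 0xFFFF = 0x519F.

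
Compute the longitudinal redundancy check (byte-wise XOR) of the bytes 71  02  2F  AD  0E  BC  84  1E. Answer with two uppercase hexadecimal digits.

D9

XOR the bytes together:
  start with 0x71
  0x71 ⊕ 0x02 = 0x73
  0x73 ⊕ 0x2F = 0x5C
  0x5C ⊕ 0xAD = 0xF1
  0xF1 ⊕ 0x0E = 0xFF
  0xFF ⊕ 0xBC = 0x43
  0x43 ⊕ 0x84 = 0xC7
  0xC7 ⊕ 0x1E = 0xD9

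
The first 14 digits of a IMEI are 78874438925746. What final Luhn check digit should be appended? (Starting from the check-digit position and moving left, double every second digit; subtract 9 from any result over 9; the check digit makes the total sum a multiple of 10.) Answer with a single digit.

1

Partial digits right→left: 6 4 7 5 2 9 8 3 4 4 7 8 8 7
Double every second digit counting from the check-digit position (so the 1st, 3rd, 5th, ... of the partial from the right).
  doubled (with −9 where >9): 3 5 4 7 8 5 7 → sum 39
  kept as-is: 4 5 9 3 4 8 7 → sum 40
Total = 39 + 40 = 79.
Check digit = (10 − (79 mod 10)) mod 10 = 1.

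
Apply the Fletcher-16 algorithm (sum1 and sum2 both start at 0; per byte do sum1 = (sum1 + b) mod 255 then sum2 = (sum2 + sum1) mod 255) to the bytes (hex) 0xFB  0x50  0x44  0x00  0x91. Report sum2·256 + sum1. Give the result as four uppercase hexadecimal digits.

8B22

Running sums (mod 255):
  after byte 0 (0xFB): sum1=251, sum2=251
  after byte 1 (0x50): sum1=76, sum2=72
  after byte 2 (0x44): sum1=144, sum2=216
  after byte 3 (0x00): sum1=144, sum2=105
  after byte 4 (0x91): sum1=34, sum2=139
Checksum = sum2·256 + sum1 = 139·256 + 34 = 35618 = 0x8B22.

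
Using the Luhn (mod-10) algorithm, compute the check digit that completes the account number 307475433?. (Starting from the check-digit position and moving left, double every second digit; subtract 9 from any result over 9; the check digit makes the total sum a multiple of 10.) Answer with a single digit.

Partial digits right→left: 3 3 4 5 7 4 7 0 3
Double every second digit counting from the check-digit position (so the 1st, 3rd, 5th, ... of the partial from the right).
  doubled (with −9 where >9): 6 8 5 5 6 → sum 30
  kept as-is: 3 5 4 0 → sum 12
Total = 30 + 12 = 42.
Check digit = (10 − (42 mod 10)) mod 10 = 8.

8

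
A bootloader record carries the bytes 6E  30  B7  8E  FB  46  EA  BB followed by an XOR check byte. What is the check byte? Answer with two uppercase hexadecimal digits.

XOR the bytes together:
  start with 0x6E
  0x6E ⊕ 0x30 = 0x5E
  0x5E ⊕ 0xB7 = 0xE9
  0xE9 ⊕ 0x8E = 0x67
  0x67 ⊕ 0xFB = 0x9C
  0x9C ⊕ 0x46 = 0xDA
  0xDA ⊕ 0xEA = 0x30
  0x30 ⊕ 0xBB = 0x8B

8B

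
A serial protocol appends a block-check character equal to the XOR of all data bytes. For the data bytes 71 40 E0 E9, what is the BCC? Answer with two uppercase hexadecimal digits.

38

XOR the bytes together:
  start with 0x71
  0x71 ⊕ 0x40 = 0x31
  0x31 ⊕ 0xE0 = 0xD1
  0xD1 ⊕ 0xE9 = 0x38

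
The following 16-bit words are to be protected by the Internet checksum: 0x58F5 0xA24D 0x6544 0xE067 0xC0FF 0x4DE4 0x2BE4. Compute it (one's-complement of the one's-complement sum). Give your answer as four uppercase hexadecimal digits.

8448

One's-complement addition (fold any carry out of bit 15 back into bit 0):
  0x58F5 + 0xA24D = 0x0FB42
  0xFB42 + 0x6544 = 0x16086 → wrap carry → 0x6087
  0x6087 + 0xE067 = 0x140EE → wrap carry → 0x40EF
  0x40EF + 0xC0FF = 0x101EE → wrap carry → 0x01EF
  0x01EF + 0x4DE4 = 0x04FD3
  0x4FD3 + 0x2BE4 = 0x07BB7
One's-complement sum = 0x7BB7.
Checksum = ~0x7BB7 & 0xFFFF = 0x8448.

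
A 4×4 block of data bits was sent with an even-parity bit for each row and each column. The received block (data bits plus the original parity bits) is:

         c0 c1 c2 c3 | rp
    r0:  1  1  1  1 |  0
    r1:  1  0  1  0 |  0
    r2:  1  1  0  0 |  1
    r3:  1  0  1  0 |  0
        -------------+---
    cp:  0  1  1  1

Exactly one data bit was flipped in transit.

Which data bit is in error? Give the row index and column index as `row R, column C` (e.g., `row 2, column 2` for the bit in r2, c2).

Recompute each row's even parity and compare to rp:
  r0: data parity 0, sent rp 0 → ok
  r1: data parity 0, sent rp 0 → ok
  r2: data parity 0, sent rp 1 → mismatch
  r3: data parity 0, sent rp 0 → ok
Recompute each column's even parity and compare to cp:
  c0: data parity 0, sent cp 0 → ok
  c1: data parity 0, sent cp 1 → mismatch
  c2: data parity 1, sent cp 1 → ok
  c3: data parity 1, sent cp 1 → ok
Exactly one row (r2) and one column (c1) fail → the flipped bit is at their intersection.

row 2, column 1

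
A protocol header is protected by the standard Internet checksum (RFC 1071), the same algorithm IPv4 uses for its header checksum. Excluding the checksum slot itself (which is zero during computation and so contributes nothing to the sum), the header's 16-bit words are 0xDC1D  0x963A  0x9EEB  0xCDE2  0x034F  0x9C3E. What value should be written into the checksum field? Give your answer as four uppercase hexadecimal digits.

One's-complement addition (fold any carry out of bit 15 back into bit 0):
  0xDC1D + 0x963A = 0x17257 → wrap carry → 0x7258
  0x7258 + 0x9EEB = 0x11143 → wrap carry → 0x1144
  0x1144 + 0xCDE2 = 0x0DF26
  0xDF26 + 0x034F = 0x0E275
  0xE275 + 0x9C3E = 0x17EB3 → wrap carry → 0x7EB4
One's-complement sum = 0x7EB4.
Checksum = ~0x7EB4 & 0xFFFF = 0x814B.

814B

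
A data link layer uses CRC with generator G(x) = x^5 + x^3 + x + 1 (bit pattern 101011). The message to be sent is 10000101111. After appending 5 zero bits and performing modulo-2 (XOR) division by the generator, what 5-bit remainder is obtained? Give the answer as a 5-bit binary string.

00110

Append 5 zeros: 1000010111100000. Divide by 101011 (XOR where the leading bit is 1):
  pos 0: 100001 XOR 101011 = 001010
  pos 2: 101001 XOR 101011 = 000010
  pos 6: 101110 XOR 101011 = 000101
  pos 9: 101000 XOR 101011 = 000011
Remainder (last 5 bits) = 00110. This is the CRC / FCS.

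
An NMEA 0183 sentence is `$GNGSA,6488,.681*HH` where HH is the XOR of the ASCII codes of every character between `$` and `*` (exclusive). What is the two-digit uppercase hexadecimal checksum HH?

4F

XOR the ASCII codes of the payload characters:
  'G' = 0x47 → acc = 0x47
  'N' = 0x4E → acc = 0x09
  'G' = 0x47 → acc = 0x4E
  'S' = 0x53 → acc = 0x1D
  'A' = 0x41 → acc = 0x5C
  ',' = 0x2C → acc = 0x70
  '6' = 0x36 → acc = 0x46
  '4' = 0x34 → acc = 0x72
  '8' = 0x38 → acc = 0x4A
  '8' = 0x38 → acc = 0x72
  ',' = 0x2C → acc = 0x5E
  '.' = 0x2E → acc = 0x70
  '6' = 0x36 → acc = 0x46
  '8' = 0x38 → acc = 0x7E
  '1' = 0x31 → acc = 0x4F
Checksum = 0x4F.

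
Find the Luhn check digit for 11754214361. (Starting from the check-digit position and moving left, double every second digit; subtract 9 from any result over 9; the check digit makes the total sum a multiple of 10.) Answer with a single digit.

7

Partial digits right→left: 1 6 3 4 1 2 4 5 7 1 1
Double every second digit counting from the check-digit position (so the 1st, 3rd, 5th, ... of the partial from the right).
  doubled (with −9 where >9): 2 6 2 8 5 2 → sum 25
  kept as-is: 6 4 2 5 1 → sum 18
Total = 25 + 18 = 43.
Check digit = (10 − (43 mod 10)) mod 10 = 7.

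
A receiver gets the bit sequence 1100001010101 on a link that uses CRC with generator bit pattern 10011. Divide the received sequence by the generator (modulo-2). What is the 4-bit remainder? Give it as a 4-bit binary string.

Modulo-2 division of 1100001010101 by 10011:
  pos 0: 11000 XOR 10011 = 01011
  pos 1: 10110 XOR 10011 = 00101
  pos 3: 10110 XOR 10011 = 00101
  pos 5: 10110 XOR 10011 = 00101
  pos 7: 10110 XOR 10011 = 00101
Remainder = 1011 (nonzero — an error is detected).

1011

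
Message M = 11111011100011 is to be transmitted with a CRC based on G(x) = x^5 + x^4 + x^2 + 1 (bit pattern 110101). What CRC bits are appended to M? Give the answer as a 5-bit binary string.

Append 5 zeros: 1111101110001100000. Divide by 110101 (XOR where the leading bit is 1):
  pos 0: 111110 XOR 110101 = 001011
  pos 2: 101111 XOR 110101 = 011010
  pos 3: 110101 XOR 110101 = 000000
  pos 12: 110000 XOR 110101 = 000101
Remainder (last 5 bits) = 01010. This is the CRC / FCS.

01010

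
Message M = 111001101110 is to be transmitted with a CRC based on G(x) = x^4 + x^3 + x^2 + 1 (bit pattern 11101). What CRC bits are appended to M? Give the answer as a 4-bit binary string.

Append 4 zeros: 1110011011100000. Divide by 11101 (XOR where the leading bit is 1):
  pos 0: 11100 XOR 11101 = 00001
  pos 4: 11101 XOR 11101 = 00000
  pos 9: 11000 XOR 11101 = 00101
  pos 11: 10100 XOR 11101 = 01001
Remainder (last 4 bits) = 1001. This is the CRC / FCS.

1001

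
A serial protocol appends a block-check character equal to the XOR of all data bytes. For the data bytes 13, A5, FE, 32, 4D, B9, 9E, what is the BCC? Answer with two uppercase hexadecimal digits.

10

XOR the bytes together:
  start with 0x13
  0x13 ⊕ 0xA5 = 0xB6
  0xB6 ⊕ 0xFE = 0x48
  0x48 ⊕ 0x32 = 0x7A
  0x7A ⊕ 0x4D = 0x37
  0x37 ⊕ 0xB9 = 0x8E
  0x8E ⊕ 0x9E = 0x10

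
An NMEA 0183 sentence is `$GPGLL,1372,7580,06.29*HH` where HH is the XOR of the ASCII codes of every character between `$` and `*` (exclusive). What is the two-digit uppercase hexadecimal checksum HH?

XOR the ASCII codes of the payload characters:
  'G' = 0x47 → acc = 0x47
  'P' = 0x50 → acc = 0x17
  'G' = 0x47 → acc = 0x50
  'L' = 0x4C → acc = 0x1C
  'L' = 0x4C → acc = 0x50
  ',' = 0x2C → acc = 0x7C
  '1' = 0x31 → acc = 0x4D
  '3' = 0x33 → acc = 0x7E
  '7' = 0x37 → acc = 0x49
  '2' = 0x32 → acc = 0x7B
  ',' = 0x2C → acc = 0x57
  '7' = 0x37 → acc = 0x60
  '5' = 0x35 → acc = 0x55
  '8' = 0x38 → acc = 0x6D
  '0' = 0x30 → acc = 0x5D
  ',' = 0x2C → acc = 0x71
  '0' = 0x30 → acc = 0x41
  '6' = 0x36 → acc = 0x77
  '.' = 0x2E → acc = 0x59
  '2' = 0x32 → acc = 0x6B
  '9' = 0x39 → acc = 0x52
Checksum = 0x52.

52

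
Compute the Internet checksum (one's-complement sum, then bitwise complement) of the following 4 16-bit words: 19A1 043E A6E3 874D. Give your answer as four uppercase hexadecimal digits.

B3EF

One's-complement addition (fold any carry out of bit 15 back into bit 0):
  0x19A1 + 0x043E = 0x01DDF
  0x1DDF + 0xA6E3 = 0x0C4C2
  0xC4C2 + 0x874D = 0x14C0F → wrap carry → 0x4C10
One's-complement sum = 0x4C10.
Checksum = ~0x4C10 & 0xFFFF = 0xB3EF.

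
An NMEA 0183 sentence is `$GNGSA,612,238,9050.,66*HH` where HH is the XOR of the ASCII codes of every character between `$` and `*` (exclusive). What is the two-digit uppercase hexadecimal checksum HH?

XOR the ASCII codes of the payload characters:
  'G' = 0x47 → acc = 0x47
  'N' = 0x4E → acc = 0x09
  'G' = 0x47 → acc = 0x4E
  'S' = 0x53 → acc = 0x1D
  'A' = 0x41 → acc = 0x5C
  ',' = 0x2C → acc = 0x70
  '6' = 0x36 → acc = 0x46
  '1' = 0x31 → acc = 0x77
  '2' = 0x32 → acc = 0x45
  ',' = 0x2C → acc = 0x69
  '2' = 0x32 → acc = 0x5B
  '3' = 0x33 → acc = 0x68
  '8' = 0x38 → acc = 0x50
  ',' = 0x2C → acc = 0x7C
  '9' = 0x39 → acc = 0x45
  '0' = 0x30 → acc = 0x75
  '5' = 0x35 → acc = 0x40
  '0' = 0x30 → acc = 0x70
  '.' = 0x2E → acc = 0x5E
  ',' = 0x2C → acc = 0x72
  '6' = 0x36 → acc = 0x44
  '6' = 0x36 → acc = 0x72
Checksum = 0x72.

72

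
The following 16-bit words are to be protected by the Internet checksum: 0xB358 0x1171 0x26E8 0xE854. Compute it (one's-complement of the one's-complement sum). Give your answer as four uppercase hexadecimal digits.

2BF9

One's-complement addition (fold any carry out of bit 15 back into bit 0):
  0xB358 + 0x1171 = 0x0C4C9
  0xC4C9 + 0x26E8 = 0x0EBB1
  0xEBB1 + 0xE854 = 0x1D405 → wrap carry → 0xD406
One's-complement sum = 0xD406.
Checksum = ~0xD406 & 0xFFFF = 0x2BF9.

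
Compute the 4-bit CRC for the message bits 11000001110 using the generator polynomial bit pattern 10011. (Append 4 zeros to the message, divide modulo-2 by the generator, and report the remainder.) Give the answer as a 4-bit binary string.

Append 4 zeros: 110000011100000. Divide by 10011 (XOR where the leading bit is 1):
  pos 0: 11000 XOR 10011 = 01011
  pos 1: 10110 XOR 10011 = 00101
  pos 3: 10101 XOR 10011 = 00110
  pos 5: 11011 XOR 10011 = 01000
  pos 6: 10000 XOR 10011 = 00011
  pos 9: 11000 XOR 10011 = 01011
  pos 10: 10110 XOR 10011 = 00101
Remainder (last 4 bits) = 0101. This is the CRC / FCS.

0101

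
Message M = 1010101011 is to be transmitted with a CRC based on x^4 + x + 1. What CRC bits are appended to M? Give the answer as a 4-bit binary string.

0111

Append 4 zeros: 10101010110000. Divide by 10011 (XOR where the leading bit is 1):
  pos 0: 10101 XOR 10011 = 00110
  pos 2: 11001 XOR 10011 = 01010
  pos 3: 10100 XOR 10011 = 00111
  pos 5: 11111 XOR 10011 = 01100
  pos 6: 11000 XOR 10011 = 01011
  pos 7: 10110 XOR 10011 = 00101
  pos 9: 10100 XOR 10011 = 00111
Remainder (last 4 bits) = 0111. This is the CRC / FCS.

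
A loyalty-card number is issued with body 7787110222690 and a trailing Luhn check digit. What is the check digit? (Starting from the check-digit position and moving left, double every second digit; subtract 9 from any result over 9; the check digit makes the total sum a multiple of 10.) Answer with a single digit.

Partial digits right→left: 0 9 6 2 2 2 0 1 1 7 8 7 7
Double every second digit counting from the check-digit position (so the 1st, 3rd, 5th, ... of the partial from the right).
  doubled (with −9 where >9): 0 3 4 0 2 7 5 → sum 21
  kept as-is: 9 2 2 1 7 7 → sum 28
Total = 21 + 28 = 49.
Check digit = (10 − (49 mod 10)) mod 10 = 1.

1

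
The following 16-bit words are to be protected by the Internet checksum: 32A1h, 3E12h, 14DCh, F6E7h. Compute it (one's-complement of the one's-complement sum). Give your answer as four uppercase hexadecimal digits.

One's-complement addition (fold any carry out of bit 15 back into bit 0):
  0x32A1 + 0x3E12 = 0x070B3
  0x70B3 + 0x14DC = 0x0858F
  0x858F + 0xF6E7 = 0x17C76 → wrap carry → 0x7C77
One's-complement sum = 0x7C77.
Checksum = ~0x7C77 & 0xFFFF = 0x8388.

8388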